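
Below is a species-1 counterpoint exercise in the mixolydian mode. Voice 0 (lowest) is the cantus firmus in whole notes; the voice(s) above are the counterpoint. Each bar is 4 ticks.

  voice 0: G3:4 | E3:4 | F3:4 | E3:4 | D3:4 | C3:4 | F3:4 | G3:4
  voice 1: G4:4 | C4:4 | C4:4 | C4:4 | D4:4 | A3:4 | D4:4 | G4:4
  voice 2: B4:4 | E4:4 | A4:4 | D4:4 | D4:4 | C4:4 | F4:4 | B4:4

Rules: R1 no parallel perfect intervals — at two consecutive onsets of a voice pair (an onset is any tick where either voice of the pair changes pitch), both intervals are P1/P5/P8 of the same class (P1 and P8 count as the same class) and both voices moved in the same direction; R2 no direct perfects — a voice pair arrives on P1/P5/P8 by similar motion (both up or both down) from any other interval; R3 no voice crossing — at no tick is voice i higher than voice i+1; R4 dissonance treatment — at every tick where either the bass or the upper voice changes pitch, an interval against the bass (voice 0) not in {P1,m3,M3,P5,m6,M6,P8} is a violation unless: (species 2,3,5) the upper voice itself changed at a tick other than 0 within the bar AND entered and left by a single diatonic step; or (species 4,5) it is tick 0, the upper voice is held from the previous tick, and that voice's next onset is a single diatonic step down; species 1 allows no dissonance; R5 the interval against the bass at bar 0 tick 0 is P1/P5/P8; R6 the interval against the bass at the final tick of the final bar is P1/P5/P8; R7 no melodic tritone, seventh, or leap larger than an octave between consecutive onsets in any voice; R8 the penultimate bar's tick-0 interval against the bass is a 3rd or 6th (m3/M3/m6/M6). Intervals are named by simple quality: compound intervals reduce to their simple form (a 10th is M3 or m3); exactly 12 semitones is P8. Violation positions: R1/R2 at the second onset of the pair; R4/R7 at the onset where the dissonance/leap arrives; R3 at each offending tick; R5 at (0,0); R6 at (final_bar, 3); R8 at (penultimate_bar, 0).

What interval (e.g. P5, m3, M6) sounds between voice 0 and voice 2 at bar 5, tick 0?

voice 0=C3 voice 2=C4 -> P8

P8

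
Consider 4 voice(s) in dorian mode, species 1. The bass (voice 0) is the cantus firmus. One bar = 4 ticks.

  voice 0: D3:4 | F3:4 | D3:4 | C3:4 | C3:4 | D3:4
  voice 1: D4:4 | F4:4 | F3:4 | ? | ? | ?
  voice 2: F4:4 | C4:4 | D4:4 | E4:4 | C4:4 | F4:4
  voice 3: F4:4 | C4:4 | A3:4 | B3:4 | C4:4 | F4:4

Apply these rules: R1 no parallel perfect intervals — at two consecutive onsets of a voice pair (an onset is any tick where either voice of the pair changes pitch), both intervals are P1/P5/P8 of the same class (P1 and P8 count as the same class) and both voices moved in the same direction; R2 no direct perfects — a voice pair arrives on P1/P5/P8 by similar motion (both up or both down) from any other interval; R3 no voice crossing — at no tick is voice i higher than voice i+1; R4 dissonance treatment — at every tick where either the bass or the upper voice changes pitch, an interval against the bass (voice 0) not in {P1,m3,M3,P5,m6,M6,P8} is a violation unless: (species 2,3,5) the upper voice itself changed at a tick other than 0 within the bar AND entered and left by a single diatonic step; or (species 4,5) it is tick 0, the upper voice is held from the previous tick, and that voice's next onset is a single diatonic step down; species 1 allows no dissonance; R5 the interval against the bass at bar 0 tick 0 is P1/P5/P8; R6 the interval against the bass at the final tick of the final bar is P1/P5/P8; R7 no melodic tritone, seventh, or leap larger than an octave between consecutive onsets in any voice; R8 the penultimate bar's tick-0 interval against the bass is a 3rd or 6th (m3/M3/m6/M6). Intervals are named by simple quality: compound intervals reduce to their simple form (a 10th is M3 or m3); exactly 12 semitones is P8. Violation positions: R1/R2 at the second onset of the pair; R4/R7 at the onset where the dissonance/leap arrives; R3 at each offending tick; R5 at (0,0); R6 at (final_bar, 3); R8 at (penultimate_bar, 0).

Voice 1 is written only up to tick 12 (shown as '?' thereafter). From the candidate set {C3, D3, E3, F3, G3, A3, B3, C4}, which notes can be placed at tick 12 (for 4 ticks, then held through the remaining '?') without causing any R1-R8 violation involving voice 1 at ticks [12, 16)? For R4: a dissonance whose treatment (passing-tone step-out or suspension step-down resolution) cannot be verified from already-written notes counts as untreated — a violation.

C3: violates R2
D3: violates R4
E3: legal
F3: violates R4
G3: legal
A3: violates R2
B3: violates R2,R4,R7
C4: legal

{C4, E3, G3}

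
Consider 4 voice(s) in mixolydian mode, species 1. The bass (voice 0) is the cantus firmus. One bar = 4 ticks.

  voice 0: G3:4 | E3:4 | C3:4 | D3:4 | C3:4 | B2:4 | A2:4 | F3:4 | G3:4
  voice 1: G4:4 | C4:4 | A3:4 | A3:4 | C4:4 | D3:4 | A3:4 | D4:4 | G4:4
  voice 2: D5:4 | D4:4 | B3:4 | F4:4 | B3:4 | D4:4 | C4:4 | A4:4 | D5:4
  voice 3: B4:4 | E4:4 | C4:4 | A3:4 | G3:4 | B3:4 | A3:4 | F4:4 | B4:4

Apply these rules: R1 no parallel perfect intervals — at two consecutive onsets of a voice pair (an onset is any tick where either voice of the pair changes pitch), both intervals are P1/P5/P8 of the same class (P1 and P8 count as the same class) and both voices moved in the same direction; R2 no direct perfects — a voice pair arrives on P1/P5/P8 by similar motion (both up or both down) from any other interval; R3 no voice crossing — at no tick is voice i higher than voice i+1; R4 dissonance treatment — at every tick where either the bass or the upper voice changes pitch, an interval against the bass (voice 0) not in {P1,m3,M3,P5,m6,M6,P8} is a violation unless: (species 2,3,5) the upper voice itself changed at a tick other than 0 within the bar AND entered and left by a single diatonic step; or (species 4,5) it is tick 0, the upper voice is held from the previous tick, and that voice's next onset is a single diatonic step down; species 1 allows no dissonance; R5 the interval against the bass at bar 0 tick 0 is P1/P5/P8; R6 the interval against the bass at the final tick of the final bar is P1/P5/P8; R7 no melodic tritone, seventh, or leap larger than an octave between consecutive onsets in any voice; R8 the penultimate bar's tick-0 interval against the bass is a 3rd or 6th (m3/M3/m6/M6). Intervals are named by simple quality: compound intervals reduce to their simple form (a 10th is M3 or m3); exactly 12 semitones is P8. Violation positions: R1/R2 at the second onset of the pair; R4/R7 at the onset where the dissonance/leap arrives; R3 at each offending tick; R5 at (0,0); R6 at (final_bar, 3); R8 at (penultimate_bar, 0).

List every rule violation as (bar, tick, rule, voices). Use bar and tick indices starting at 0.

(0, 0, R3, (2, 3))
(0, 0, R5, (0, 3))
(0, 1, R3, (2, 3))
(0, 2, R3, (2, 3))
(0, 3, R3, (2, 3))
(1, 0, R2, (0, 3))
(1, 0, R4, (0, 2))
(2, 0, R1, (0, 3))
(2, 0, R4, (0, 2))
(3, 0, R3, (2, 3))
(3, 0, R7, (2,))
(3, 1, R3, (2, 3))
(3, 2, R3, (2, 3))
(3, 3, R3, (2, 3))
(4, 0, R1, (0, 3))
(4, 0, R3, (1, 2))
(4, 0, R3, (2, 3))
(4, 0, R4, (0, 2))
(4, 0, R7, (2,))
(4, 1, R3, (1, 2))
(4, 1, R3, (2, 3))
(4, 2, R3, (1, 2))
(4, 2, R3, (2, 3))
(4, 3, R3, (1, 2))
(4, 3, R3, (2, 3))
(5, 0, R3, (2, 3))
(5, 0, R7, (1,))
(5, 1, R3, (2, 3))
(5, 2, R3, (2, 3))
(5, 3, R3, (2, 3))
(6, 0, R1, (0, 3))
(6, 0, R3, (2, 3))
(6, 1, R3, (2, 3))
(6, 2, R3, (2, 3))
(6, 3, R3, (2, 3))
(7, 0, R1, (0, 3))
(7, 0, R2, (1, 2))
(7, 0, R3, (2, 3))
(7, 0, R8, (0, 3))
(7, 1, R3, (2, 3))
(7, 2, R3, (2, 3))
(7, 3, R3, (2, 3))
(8, 0, R1, (1, 2))
(8, 0, R2, (0, 1))
(8, 0, R2, (0, 2))
(8, 0, R3, (2, 3))
(8, 0, R7, (3,))
(8, 1, R3, (2, 3))
(8, 2, R3, (2, 3))
(8, 3, R3, (2, 3))
(8, 3, R6, (0, 3))

bar 0: v0=G3 v1=G4 v2=D5 v3=B4 downbeat M3
bar 1: v0=E3 v1=C4 v2=D4 v3=E4 downbeat P8
bar 2: v0=C3 v1=A3 v2=B3 v3=C4 downbeat P8
bar 3: v0=D3 v1=A3 v2=F4 v3=A3 downbeat P5
bar 4: v0=C3 v1=C4 v2=B3 v3=G3 downbeat P5
bar 5: v0=B2 v1=D3 v2=D4 v3=B3 downbeat P8
bar 6: v0=A2 v1=A3 v2=C4 v3=A3 downbeat P8
bar 7: v0=F3 v1=D4 v2=A4 v3=F4 downbeat P8
bar 8: v0=G3 v1=G4 v2=D5 v3=B4 downbeat M3
  -> R3 @ bar 0 tick 0 v(2, 3): D5 above B4
  -> R5 @ bar 0 tick 0 v(0, 3): opens on M3
  -> R3 @ bar 0 tick 1 v(2, 3): D5 above B4
  -> R3 @ bar 0 tick 2 v(2, 3): D5 above B4
  -> R3 @ bar 0 tick 3 v(2, 3): D5 above B4
  -> R2 @ bar 1 tick 0 v(0, 3): G3/B4 M3 -> E3/E4 P8 similar
  -> R4 @ bar 1 tick 0 v(0, 2): E3/D4 m7 untreated
  -> R1 @ bar 2 tick 0 v(0, 3): E3/E4 P8 -> C3/C4 P8 similar
  -> R4 @ bar 2 tick 0 v(0, 2): C3/B3 M7 untreated
  -> R3 @ bar 3 tick 0 v(2, 3): F4 above A3
  -> R7 @ bar 3 tick 0 v(2,): B3->F4 leap 6st
  -> R3 @ bar 3 tick 1 v(2, 3): F4 above A3
  -> R3 @ bar 3 tick 2 v(2, 3): F4 above A3
  -> R3 @ bar 3 tick 3 v(2, 3): F4 above A3
  -> R1 @ bar 4 tick 0 v(0, 3): D3/A3 P5 -> C3/G3 P5 similar
  -> R3 @ bar 4 tick 0 v(1, 2): C4 above B3
  -> R3 @ bar 4 tick 0 v(2, 3): B3 above G3
  -> R4 @ bar 4 tick 0 v(0, 2): C3/B3 M7 untreated
  -> R7 @ bar 4 tick 0 v(2,): F4->B3 leap 6st
  -> R3 @ bar 4 tick 1 v(1, 2): C4 above B3
  -> R3 @ bar 4 tick 1 v(2, 3): B3 above G3
  -> R3 @ bar 4 tick 2 v(1, 2): C4 above B3
  -> R3 @ bar 4 tick 2 v(2, 3): B3 above G3
  -> R3 @ bar 4 tick 3 v(1, 2): C4 above B3
  -> R3 @ bar 4 tick 3 v(2, 3): B3 above G3
  -> R3 @ bar 5 tick 0 v(2, 3): D4 above B3
  -> R7 @ bar 5 tick 0 v(1,): C4->D3 leap 10st
  -> R3 @ bar 5 tick 1 v(2, 3): D4 above B3
  -> R3 @ bar 5 tick 2 v(2, 3): D4 above B3
  -> R3 @ bar 5 tick 3 v(2, 3): D4 above B3
  -> R1 @ bar 6 tick 0 v(0, 3): B2/B3 P8 -> A2/A3 P8 similar
  -> R3 @ bar 6 tick 0 v(2, 3): C4 above A3
  -> R3 @ bar 6 tick 1 v(2, 3): C4 above A3
  -> R3 @ bar 6 tick 2 v(2, 3): C4 above A3
  -> R3 @ bar 6 tick 3 v(2, 3): C4 above A3
  -> R1 @ bar 7 tick 0 v(0, 3): A2/A3 P8 -> F3/F4 P8 similar
  -> R2 @ bar 7 tick 0 v(1, 2): A3/C4 m3 -> D4/A4 P5 similar
  -> R3 @ bar 7 tick 0 v(2, 3): A4 above F4
  -> R8 @ bar 7 tick 0 v(0, 3): penult P8 not 3rd/6th
  -> R3 @ bar 7 tick 1 v(2, 3): A4 above F4
  -> R3 @ bar 7 tick 2 v(2, 3): A4 above F4
  -> R3 @ bar 7 tick 3 v(2, 3): A4 above F4
  -> R1 @ bar 8 tick 0 v(1, 2): D4/A4 P5 -> G4/D5 P5 similar
  -> R2 @ bar 8 tick 0 v(0, 1): F3/D4 M6 -> G3/G4 P8 similar
  -> R2 @ bar 8 tick 0 v(0, 2): F3/A4 M3 -> G3/D5 P5 similar
  -> R3 @ bar 8 tick 0 v(2, 3): D5 above B4
  -> R7 @ bar 8 tick 0 v(3,): F4->B4 leap 6st
  -> R3 @ bar 8 tick 1 v(2, 3): D5 above B4
  -> R3 @ bar 8 tick 2 v(2, 3): D5 above B4
  -> R3 @ bar 8 tick 3 v(2, 3): D5 above B4
  -> R6 @ bar 8 tick 3 v(0, 3): closes on M3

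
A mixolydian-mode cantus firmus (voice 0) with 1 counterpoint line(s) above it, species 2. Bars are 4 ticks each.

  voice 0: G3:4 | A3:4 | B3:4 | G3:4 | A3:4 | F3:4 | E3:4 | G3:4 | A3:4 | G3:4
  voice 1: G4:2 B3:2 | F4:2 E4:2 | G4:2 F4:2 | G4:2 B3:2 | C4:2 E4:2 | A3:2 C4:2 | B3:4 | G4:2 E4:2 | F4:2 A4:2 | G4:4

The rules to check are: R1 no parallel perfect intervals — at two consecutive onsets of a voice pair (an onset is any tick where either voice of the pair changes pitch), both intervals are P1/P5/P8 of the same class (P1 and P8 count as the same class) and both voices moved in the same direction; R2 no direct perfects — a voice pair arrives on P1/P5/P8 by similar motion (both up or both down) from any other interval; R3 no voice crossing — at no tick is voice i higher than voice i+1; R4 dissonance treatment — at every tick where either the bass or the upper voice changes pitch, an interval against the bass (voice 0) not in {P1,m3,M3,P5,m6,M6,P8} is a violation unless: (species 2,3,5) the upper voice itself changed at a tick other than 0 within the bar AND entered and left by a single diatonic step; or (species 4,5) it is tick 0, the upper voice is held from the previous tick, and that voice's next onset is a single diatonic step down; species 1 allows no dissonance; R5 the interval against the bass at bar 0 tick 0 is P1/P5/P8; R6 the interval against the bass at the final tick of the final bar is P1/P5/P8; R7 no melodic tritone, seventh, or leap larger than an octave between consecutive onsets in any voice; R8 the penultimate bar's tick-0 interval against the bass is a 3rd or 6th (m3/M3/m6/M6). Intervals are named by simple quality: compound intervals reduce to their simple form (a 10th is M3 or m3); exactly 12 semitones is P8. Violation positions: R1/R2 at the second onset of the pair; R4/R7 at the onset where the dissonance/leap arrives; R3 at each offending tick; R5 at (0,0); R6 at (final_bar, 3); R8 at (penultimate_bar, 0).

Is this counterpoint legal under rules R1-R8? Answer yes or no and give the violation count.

bar 0: v0=G3 v1=G4 (P8)
bar 1: v0=A3 v1=F4 (m6)
bar 2: v0=B3 v1=G4 (m6)
bar 3: v0=G3 v1=G4 (P8)
bar 4: v0=A3 v1=C4 (m3)
bar 5: v0=F3 v1=A3 (M3)
bar 6: v0=E3 v1=B3 (P5)
bar 7: v0=G3 v1=G4 (P8)
bar 8: v0=A3 v1=F4 (m6)
bar 9: v0=G3 v1=G4 (P8)
  R7 @ bar1.0: B3->F4 leap 6st
  R1 @ bar6.0: F3/C4 P5 -> E3/B3 P5 similar
  R2 @ bar7.0: E3/B3 P5 -> G3/G4 P8 similar
  R1 @ bar9.0: A3/A4 P8 -> G3/G4 P8 similar

No (4 violations)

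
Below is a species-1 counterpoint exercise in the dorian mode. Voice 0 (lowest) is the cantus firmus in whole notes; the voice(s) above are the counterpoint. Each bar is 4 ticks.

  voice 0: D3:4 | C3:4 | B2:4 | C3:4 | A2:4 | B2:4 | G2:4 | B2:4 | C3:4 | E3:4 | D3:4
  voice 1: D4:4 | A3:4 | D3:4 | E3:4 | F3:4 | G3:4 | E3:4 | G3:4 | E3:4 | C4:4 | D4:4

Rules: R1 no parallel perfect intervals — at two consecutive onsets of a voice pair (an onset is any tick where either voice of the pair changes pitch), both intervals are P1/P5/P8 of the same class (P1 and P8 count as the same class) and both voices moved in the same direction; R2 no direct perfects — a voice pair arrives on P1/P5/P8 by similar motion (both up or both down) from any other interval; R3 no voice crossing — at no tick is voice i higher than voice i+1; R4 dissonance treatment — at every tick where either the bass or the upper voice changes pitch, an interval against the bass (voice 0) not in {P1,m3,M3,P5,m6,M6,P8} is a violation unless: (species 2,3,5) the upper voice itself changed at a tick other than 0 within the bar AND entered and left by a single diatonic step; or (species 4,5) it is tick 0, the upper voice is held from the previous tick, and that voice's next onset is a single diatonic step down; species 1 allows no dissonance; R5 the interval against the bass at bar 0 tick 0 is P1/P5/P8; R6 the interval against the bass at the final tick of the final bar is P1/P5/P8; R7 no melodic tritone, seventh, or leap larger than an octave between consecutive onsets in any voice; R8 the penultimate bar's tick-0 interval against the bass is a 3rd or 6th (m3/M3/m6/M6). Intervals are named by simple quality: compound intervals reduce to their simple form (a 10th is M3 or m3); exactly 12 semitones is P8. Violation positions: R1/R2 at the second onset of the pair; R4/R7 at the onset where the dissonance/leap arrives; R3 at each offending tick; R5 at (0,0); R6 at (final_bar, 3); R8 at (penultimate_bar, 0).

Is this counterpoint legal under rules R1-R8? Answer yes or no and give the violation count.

Yes (0 violations)

bar 0: v0=D3 v1=D4 (P8)
bar 1: v0=C3 v1=A3 (M6)
bar 2: v0=B2 v1=D3 (m3)
bar 3: v0=C3 v1=E3 (M3)
bar 4: v0=A2 v1=F3 (m6)
bar 5: v0=B2 v1=G3 (m6)
bar 6: v0=G2 v1=E3 (M6)
bar 7: v0=B2 v1=G3 (m6)
bar 8: v0=C3 v1=E3 (M3)
bar 9: v0=E3 v1=C4 (m6)
bar 10: v0=D3 v1=D4 (P8)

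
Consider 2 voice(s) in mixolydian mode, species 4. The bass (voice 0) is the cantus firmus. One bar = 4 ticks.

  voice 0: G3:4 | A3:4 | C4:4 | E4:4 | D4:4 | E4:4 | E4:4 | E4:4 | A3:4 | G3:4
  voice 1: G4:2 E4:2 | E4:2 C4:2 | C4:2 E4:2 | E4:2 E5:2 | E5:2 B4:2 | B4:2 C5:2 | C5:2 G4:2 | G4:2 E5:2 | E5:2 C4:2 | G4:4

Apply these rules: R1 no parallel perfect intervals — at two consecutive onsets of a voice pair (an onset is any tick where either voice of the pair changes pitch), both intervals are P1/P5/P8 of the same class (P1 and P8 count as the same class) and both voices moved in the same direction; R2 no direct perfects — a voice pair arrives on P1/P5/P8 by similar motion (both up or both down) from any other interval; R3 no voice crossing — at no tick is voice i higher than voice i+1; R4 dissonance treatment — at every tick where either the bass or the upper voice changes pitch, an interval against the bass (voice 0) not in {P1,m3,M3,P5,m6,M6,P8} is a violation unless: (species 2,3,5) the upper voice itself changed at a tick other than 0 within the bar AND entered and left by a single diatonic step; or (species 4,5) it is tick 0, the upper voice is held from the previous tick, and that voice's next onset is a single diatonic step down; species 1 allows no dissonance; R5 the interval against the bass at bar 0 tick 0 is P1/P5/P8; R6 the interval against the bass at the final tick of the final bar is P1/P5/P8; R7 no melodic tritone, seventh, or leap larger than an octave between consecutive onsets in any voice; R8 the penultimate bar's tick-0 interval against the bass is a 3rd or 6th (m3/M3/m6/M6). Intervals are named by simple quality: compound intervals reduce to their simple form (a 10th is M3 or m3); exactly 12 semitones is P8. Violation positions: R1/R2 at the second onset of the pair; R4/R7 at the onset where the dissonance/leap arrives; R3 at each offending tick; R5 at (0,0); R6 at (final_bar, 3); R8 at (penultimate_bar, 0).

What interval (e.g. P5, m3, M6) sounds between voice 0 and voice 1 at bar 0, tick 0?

voice 0=G3 voice 1=G4 -> P8

P8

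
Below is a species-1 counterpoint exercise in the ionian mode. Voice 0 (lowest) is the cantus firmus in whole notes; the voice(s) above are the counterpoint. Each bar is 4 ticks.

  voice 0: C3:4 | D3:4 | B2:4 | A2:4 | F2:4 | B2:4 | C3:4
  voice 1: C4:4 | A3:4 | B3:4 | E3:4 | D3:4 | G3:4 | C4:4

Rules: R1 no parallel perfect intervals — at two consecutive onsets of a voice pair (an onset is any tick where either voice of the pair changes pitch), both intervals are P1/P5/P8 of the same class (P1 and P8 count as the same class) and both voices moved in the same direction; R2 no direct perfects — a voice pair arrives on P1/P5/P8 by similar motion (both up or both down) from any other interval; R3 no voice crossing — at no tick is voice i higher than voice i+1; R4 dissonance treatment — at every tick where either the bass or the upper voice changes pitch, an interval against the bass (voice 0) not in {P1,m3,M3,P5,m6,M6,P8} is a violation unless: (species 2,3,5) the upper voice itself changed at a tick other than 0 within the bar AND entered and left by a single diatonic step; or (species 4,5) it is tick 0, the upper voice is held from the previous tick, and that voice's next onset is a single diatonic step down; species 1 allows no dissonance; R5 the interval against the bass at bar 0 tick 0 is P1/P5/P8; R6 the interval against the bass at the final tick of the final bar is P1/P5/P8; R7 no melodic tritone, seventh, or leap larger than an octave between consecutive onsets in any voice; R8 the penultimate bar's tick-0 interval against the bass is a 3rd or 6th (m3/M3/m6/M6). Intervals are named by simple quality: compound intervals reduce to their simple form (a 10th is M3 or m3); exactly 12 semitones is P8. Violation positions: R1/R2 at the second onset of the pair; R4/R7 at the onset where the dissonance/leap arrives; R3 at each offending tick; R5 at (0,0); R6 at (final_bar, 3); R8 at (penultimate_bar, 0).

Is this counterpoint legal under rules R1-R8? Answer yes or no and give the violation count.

No (3 violations)

bar 0: v0=C3 v1=C4 (P8)
bar 1: v0=D3 v1=A3 (P5)
bar 2: v0=B2 v1=B3 (P8)
bar 3: v0=A2 v1=E3 (P5)
bar 4: v0=F2 v1=D3 (M6)
bar 5: v0=B2 v1=G3 (m6)
bar 6: v0=C3 v1=C4 (P8)
  R2 @ bar3.0: B2/B3 P8 -> A2/E3 P5 similar
  R7 @ bar5.0: F2->B2 leap 6st
  R2 @ bar6.0: B2/G3 m6 -> C3/C4 P8 similar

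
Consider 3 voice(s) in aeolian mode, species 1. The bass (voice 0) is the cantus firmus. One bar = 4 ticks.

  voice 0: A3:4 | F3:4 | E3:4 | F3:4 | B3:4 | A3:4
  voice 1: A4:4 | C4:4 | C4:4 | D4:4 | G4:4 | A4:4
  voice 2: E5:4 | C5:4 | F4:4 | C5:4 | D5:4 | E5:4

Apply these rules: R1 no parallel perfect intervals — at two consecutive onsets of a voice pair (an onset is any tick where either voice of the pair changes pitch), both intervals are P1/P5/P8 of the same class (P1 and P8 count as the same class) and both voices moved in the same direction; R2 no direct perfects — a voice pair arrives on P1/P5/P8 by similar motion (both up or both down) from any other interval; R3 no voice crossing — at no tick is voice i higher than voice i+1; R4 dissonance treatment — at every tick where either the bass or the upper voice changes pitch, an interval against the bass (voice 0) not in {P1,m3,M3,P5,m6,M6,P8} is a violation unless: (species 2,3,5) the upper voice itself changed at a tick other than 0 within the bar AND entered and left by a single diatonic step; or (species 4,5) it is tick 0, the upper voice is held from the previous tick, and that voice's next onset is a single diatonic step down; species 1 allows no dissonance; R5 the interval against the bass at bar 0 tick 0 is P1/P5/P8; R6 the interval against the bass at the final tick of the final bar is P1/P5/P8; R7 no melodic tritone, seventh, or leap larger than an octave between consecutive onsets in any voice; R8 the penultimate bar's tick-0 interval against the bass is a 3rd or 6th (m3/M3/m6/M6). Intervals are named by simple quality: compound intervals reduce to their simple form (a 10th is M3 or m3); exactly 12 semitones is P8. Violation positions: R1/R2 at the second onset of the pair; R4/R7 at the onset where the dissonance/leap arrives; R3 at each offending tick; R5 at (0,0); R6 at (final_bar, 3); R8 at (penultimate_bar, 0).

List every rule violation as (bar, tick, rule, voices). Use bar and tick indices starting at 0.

bar 0: v0=A3 v1=A4 v2=E5 downbeat P5
bar 1: v0=F3 v1=C4 v2=C5 downbeat P5
bar 2: v0=E3 v1=C4 v2=F4 downbeat m2
bar 3: v0=F3 v1=D4 v2=C5 downbeat P5
bar 4: v0=B3 v1=G4 v2=D5 downbeat m3
bar 5: v0=A3 v1=A4 v2=E5 downbeat P5
  -> R1 @ bar 1 tick 0 v(0, 2): A3/E5 P5 -> F3/C5 P5 similar
  -> R2 @ bar 1 tick 0 v(0, 1): A3/A4 P8 -> F3/C4 P5 similar
  -> R2 @ bar 1 tick 0 v(1, 2): A4/E5 P5 -> C4/C5 P8 similar
  -> R4 @ bar 2 tick 0 v(0, 2): E3/F4 m2 untreated
  -> R2 @ bar 3 tick 0 v(0, 2): E3/F4 m2 -> F3/C5 P5 similar
  -> R2 @ bar 4 tick 0 v(1, 2): D4/C5 m7 -> G4/D5 P5 similar
  -> R7 @ bar 4 tick 0 v(0,): F3->B3 leap 6st
  -> R1 @ bar 5 tick 0 v(1, 2): G4/D5 P5 -> A4/E5 P5 similar

(1, 0, R1, (0, 2))
(1, 0, R2, (0, 1))
(1, 0, R2, (1, 2))
(2, 0, R4, (0, 2))
(3, 0, R2, (0, 2))
(4, 0, R2, (1, 2))
(4, 0, R7, (0,))
(5, 0, R1, (1, 2))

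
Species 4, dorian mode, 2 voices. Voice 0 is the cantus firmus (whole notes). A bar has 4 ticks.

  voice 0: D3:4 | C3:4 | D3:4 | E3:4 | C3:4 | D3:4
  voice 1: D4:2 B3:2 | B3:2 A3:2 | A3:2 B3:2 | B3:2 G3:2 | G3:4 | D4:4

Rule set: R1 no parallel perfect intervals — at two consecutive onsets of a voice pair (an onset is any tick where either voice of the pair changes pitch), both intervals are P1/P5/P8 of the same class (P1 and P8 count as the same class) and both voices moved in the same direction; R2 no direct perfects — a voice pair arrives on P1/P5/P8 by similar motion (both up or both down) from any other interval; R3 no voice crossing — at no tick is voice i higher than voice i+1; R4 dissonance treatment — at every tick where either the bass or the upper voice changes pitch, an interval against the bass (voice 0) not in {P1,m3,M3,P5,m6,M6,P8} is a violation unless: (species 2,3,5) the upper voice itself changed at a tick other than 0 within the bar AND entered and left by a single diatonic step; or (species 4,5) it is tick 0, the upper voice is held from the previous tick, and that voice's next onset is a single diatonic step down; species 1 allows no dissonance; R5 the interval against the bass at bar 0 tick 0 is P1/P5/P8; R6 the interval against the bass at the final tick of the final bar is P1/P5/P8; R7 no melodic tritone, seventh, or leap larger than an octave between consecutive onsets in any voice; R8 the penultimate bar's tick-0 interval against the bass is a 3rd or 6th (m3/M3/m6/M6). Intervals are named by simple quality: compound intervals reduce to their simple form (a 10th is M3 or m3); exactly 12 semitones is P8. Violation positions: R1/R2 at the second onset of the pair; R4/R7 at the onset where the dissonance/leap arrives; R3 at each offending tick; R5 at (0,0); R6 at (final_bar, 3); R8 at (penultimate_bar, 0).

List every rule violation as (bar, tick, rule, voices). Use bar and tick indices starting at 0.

(4, 0, R8, (0, 1))
(5, 0, R2, (0, 1))

bar 0: v0=D3 v1=D4 downbeat P8
bar 1: v0=C3 v1=B3 downbeat M7
bar 2: v0=D3 v1=A3 downbeat P5
bar 3: v0=E3 v1=B3 downbeat P5
bar 4: v0=C3 v1=G3 downbeat P5
bar 5: v0=D3 v1=D4 downbeat P8
  -> R8 @ bar 4 tick 0 v(0, 1): penult P5 not 3rd/6th
  -> R2 @ bar 5 tick 0 v(0, 1): C3/G3 P5 -> D3/D4 P8 similar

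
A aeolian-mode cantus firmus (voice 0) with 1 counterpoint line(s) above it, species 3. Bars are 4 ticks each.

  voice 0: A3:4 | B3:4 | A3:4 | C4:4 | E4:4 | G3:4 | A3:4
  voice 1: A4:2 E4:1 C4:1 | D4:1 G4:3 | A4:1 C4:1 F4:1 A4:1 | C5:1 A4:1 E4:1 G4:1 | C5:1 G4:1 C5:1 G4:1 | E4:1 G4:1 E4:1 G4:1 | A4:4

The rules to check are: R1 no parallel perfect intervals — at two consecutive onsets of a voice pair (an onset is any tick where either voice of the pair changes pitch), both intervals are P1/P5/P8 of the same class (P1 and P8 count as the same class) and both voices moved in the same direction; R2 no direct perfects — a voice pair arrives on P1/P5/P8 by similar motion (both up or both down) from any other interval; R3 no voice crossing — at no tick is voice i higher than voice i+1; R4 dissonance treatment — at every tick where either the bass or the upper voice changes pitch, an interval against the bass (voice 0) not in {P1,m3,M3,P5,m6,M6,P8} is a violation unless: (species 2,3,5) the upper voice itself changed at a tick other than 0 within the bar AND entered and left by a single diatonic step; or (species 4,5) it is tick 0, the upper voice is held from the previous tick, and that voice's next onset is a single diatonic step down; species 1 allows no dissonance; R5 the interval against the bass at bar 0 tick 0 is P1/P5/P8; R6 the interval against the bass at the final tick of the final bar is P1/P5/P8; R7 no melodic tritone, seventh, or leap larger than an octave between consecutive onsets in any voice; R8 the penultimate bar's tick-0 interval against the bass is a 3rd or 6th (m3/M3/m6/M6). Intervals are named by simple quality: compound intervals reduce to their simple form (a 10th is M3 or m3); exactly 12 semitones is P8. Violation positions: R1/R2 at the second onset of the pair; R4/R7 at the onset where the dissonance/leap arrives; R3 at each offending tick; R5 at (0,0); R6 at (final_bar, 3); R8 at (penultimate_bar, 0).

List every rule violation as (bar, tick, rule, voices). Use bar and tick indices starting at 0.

bar 0: v0=A3 v1=A4 downbeat P8
bar 1: v0=B3 v1=D4 downbeat m3
bar 2: v0=A3 v1=A4 downbeat P8
bar 3: v0=C4 v1=C5 downbeat P8
bar 4: v0=E4 v1=C5 downbeat m6
bar 5: v0=G3 v1=E4 downbeat M6
bar 6: v0=A3 v1=A4 downbeat P8
  -> R1 @ bar 3 tick 0 v(0, 1): A3/A4 P8 -> C4/C5 P8 similar
  -> R1 @ bar 6 tick 0 v(0, 1): G3/G4 P8 -> A3/A4 P8 similar

(3, 0, R1, (0, 1))
(6, 0, R1, (0, 1))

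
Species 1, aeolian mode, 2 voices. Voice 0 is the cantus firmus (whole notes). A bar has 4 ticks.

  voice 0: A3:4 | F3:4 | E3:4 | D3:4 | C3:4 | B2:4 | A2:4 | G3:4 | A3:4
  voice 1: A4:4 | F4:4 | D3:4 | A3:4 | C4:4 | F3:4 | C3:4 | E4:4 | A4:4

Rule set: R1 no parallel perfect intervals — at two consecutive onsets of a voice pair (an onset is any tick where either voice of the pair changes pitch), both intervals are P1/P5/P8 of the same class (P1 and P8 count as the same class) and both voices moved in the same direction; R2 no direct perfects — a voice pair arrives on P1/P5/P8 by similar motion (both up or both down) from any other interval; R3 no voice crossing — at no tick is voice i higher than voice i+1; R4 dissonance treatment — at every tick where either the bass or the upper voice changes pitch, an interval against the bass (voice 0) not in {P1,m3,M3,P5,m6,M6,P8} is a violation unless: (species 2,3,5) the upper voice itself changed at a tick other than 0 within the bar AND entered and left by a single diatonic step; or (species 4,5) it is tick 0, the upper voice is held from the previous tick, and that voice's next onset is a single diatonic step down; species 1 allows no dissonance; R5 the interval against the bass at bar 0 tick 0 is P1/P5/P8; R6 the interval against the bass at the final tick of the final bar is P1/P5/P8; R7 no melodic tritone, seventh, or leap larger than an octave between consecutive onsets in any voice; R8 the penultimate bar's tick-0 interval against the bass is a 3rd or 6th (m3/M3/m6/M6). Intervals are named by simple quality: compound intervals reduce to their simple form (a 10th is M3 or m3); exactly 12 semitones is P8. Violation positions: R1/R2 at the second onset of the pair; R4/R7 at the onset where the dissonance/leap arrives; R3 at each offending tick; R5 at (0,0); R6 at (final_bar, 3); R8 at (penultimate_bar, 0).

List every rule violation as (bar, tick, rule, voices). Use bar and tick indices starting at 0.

(1, 0, R1, (0, 1))
(2, 0, R3, (0, 1))
(2, 0, R4, (0, 1))
(2, 0, R7, (1,))
(2, 1, R3, (0, 1))
(2, 2, R3, (0, 1))
(2, 3, R3, (0, 1))
(5, 0, R4, (0, 1))
(7, 0, R7, (0,))
(7, 0, R7, (1,))
(8, 0, R2, (0, 1))

bar 0: v0=A3 v1=A4 downbeat P8
bar 1: v0=F3 v1=F4 downbeat P8
bar 2: v0=E3 v1=D3 downbeat M2
bar 3: v0=D3 v1=A3 downbeat P5
bar 4: v0=C3 v1=C4 downbeat P8
bar 5: v0=B2 v1=F3 downbeat TT
bar 6: v0=A2 v1=C3 downbeat m3
bar 7: v0=G3 v1=E4 downbeat M6
bar 8: v0=A3 v1=A4 downbeat P8
  -> R1 @ bar 1 tick 0 v(0, 1): A3/A4 P8 -> F3/F4 P8 similar
  -> R3 @ bar 2 tick 0 v(0, 1): E3 above D3
  -> R4 @ bar 2 tick 0 v(0, 1): E3/D3 M2 untreated
  -> R7 @ bar 2 tick 0 v(1,): F4->D3 leap 15st
  -> R3 @ bar 2 tick 1 v(0, 1): E3 above D3
  -> R3 @ bar 2 tick 2 v(0, 1): E3 above D3
  -> R3 @ bar 2 tick 3 v(0, 1): E3 above D3
  -> R4 @ bar 5 tick 0 v(0, 1): B2/F3 TT untreated
  -> R7 @ bar 7 tick 0 v(0,): A2->G3 leap 10st
  -> R7 @ bar 7 tick 0 v(1,): C3->E4 leap 16st
  -> R2 @ bar 8 tick 0 v(0, 1): G3/E4 M6 -> A3/A4 P8 similar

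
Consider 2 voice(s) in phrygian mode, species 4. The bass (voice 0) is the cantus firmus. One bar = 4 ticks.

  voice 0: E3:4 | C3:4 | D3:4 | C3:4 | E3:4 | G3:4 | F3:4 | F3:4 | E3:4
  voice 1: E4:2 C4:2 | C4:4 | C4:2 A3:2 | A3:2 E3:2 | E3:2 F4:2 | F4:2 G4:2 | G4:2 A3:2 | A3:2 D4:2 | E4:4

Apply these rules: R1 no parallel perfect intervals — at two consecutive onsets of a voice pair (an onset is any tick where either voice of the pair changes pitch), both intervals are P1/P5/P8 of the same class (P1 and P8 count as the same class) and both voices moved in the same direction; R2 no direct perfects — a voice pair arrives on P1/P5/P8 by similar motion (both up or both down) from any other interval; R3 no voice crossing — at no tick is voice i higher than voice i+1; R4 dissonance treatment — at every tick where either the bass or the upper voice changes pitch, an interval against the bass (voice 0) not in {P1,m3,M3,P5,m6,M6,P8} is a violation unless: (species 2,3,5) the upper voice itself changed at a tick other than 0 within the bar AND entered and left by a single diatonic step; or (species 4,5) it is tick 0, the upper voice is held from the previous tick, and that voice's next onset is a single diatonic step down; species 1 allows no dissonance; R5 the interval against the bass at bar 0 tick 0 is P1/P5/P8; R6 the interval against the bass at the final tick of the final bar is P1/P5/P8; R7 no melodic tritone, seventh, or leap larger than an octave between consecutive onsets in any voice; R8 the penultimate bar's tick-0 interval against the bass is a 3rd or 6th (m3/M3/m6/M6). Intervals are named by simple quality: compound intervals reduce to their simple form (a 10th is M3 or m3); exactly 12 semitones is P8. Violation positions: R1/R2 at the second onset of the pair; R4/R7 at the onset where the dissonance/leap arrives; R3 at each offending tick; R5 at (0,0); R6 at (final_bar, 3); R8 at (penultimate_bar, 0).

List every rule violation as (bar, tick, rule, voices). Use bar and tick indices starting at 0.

(2, 0, R4, (0, 1))
(4, 2, R4, (0, 1))
(4, 2, R7, (1,))
(5, 0, R4, (0, 1))
(6, 0, R4, (0, 1))
(6, 2, R7, (1,))

bar 0: v0=E3 v1=E4 downbeat P8
bar 1: v0=C3 v1=C4 downbeat P8
bar 2: v0=D3 v1=C4 downbeat m7
bar 3: v0=C3 v1=A3 downbeat M6
bar 4: v0=E3 v1=E3 downbeat P1
bar 5: v0=G3 v1=F4 downbeat m7
bar 6: v0=F3 v1=G4 downbeat M2
bar 7: v0=F3 v1=A3 downbeat M3
bar 8: v0=E3 v1=E4 downbeat P8
  -> R4 @ bar 2 tick 0 v(0, 1): D3/C4 m7 untreated
  -> R4 @ bar 4 tick 2 v(0, 1): E3/F4 m2 untreated
  -> R7 @ bar 4 tick 2 v(1,): E3->F4 leap 13st
  -> R4 @ bar 5 tick 0 v(0, 1): G3/F4 m7 untreated
  -> R4 @ bar 6 tick 0 v(0, 1): F3/G4 M2 untreated
  -> R7 @ bar 6 tick 2 v(1,): G4->A3 leap 10st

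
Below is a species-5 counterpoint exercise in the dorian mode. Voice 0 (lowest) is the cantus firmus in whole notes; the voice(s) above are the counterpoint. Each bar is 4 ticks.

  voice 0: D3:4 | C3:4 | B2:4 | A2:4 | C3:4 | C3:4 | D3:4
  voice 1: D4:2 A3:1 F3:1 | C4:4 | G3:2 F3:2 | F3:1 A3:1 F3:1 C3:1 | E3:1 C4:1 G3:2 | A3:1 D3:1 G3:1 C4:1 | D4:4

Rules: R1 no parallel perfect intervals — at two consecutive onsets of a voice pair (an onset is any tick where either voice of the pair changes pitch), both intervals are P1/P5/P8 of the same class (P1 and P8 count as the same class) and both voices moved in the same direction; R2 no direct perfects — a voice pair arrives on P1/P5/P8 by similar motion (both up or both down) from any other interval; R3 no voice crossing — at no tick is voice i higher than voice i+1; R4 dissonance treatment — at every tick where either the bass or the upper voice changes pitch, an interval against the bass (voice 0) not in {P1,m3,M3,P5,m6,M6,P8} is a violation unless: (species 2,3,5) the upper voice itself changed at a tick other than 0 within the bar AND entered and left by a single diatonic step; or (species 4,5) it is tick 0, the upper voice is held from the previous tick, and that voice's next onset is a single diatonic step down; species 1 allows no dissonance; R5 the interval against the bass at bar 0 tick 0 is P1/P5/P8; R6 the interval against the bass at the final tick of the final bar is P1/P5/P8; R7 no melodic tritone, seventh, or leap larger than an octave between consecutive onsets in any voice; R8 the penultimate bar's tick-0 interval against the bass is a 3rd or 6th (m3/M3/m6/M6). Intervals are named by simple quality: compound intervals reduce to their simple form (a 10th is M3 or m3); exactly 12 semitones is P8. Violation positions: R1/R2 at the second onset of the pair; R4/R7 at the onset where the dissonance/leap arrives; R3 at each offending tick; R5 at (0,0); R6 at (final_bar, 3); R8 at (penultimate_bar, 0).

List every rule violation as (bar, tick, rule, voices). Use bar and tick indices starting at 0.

bar 0: v0=D3 v1=D4 downbeat P8
bar 1: v0=C3 v1=C4 downbeat P8
bar 2: v0=B2 v1=G3 downbeat m6
bar 3: v0=A2 v1=F3 downbeat m6
bar 4: v0=C3 v1=E3 downbeat M3
bar 5: v0=C3 v1=A3 downbeat M6
bar 6: v0=D3 v1=D4 downbeat P8
  -> R4 @ bar 2 tick 2 v(0, 1): B2/F3 TT untreated
  -> R4 @ bar 5 tick 1 v(0, 1): C3/D3 M2 untreated
  -> R1 @ bar 6 tick 0 v(0, 1): C3/C4 P8 -> D3/D4 P8 similar

(2, 2, R4, (0, 1))
(5, 1, R4, (0, 1))
(6, 0, R1, (0, 1))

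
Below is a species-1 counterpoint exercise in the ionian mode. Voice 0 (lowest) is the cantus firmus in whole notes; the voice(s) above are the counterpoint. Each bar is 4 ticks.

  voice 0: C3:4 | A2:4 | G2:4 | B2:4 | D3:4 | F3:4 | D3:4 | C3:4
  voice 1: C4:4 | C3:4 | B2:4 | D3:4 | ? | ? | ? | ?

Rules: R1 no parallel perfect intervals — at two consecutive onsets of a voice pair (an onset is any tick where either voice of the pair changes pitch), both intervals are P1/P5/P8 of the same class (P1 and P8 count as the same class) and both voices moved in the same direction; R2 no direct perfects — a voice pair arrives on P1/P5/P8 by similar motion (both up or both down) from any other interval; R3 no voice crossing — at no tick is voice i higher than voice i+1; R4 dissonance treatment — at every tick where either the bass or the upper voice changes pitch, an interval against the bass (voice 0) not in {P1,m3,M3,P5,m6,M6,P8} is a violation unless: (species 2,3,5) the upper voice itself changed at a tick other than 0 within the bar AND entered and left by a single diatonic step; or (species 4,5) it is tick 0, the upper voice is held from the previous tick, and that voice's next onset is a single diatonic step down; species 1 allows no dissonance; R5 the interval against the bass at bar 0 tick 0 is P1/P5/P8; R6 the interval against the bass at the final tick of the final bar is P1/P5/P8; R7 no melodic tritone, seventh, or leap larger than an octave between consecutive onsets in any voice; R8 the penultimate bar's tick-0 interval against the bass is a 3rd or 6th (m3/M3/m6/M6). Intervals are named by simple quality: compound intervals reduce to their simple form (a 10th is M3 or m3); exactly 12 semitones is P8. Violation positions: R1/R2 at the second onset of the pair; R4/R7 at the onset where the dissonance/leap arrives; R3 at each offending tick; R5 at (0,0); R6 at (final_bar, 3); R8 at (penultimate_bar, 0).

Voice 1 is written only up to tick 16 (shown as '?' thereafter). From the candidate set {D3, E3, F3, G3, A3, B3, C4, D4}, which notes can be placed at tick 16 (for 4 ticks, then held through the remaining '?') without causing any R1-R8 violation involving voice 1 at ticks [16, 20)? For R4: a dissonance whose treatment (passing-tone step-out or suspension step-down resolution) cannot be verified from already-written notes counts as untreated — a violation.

D3: legal
E3: violates R4
F3: legal
G3: violates R4
A3: violates R2
B3: legal
C4: violates R4,R7
D4: violates R2

{B3, D3, F3}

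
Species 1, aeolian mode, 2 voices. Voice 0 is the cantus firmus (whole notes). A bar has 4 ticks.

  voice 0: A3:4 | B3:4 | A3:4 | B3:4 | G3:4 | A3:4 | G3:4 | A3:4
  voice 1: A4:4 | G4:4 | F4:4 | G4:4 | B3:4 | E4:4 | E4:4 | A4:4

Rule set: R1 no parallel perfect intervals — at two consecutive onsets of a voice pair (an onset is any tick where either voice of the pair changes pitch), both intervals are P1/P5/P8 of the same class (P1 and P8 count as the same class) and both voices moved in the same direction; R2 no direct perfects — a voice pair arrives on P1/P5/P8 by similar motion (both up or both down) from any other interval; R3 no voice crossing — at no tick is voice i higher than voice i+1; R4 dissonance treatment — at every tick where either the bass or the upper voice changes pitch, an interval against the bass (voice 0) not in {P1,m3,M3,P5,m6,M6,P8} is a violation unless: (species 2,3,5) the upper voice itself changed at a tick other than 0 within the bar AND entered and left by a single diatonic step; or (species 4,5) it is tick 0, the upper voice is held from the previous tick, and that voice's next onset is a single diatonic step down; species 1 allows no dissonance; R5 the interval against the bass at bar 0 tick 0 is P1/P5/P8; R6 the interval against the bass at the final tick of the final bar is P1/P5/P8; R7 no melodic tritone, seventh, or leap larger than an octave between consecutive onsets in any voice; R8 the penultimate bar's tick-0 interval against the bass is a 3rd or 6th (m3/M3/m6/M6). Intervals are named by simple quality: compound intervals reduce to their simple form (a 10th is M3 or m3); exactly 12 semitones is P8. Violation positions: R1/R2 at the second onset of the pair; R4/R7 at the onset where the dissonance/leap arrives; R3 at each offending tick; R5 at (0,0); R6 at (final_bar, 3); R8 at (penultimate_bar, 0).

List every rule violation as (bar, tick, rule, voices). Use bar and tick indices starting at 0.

(5, 0, R2, (0, 1))
(7, 0, R2, (0, 1))

bar 0: v0=A3 v1=A4 downbeat P8
bar 1: v0=B3 v1=G4 downbeat m6
bar 2: v0=A3 v1=F4 downbeat m6
bar 3: v0=B3 v1=G4 downbeat m6
bar 4: v0=G3 v1=B3 downbeat M3
bar 5: v0=A3 v1=E4 downbeat P5
bar 6: v0=G3 v1=E4 downbeat M6
bar 7: v0=A3 v1=A4 downbeat P8
  -> R2 @ bar 5 tick 0 v(0, 1): G3/B3 M3 -> A3/E4 P5 similar
  -> R2 @ bar 7 tick 0 v(0, 1): G3/E4 M6 -> A3/A4 P8 similar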